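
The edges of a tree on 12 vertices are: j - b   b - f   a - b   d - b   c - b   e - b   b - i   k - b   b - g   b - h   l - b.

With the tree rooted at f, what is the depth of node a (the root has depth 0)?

2

Path from f to a: f–b–a, which has 2 edges.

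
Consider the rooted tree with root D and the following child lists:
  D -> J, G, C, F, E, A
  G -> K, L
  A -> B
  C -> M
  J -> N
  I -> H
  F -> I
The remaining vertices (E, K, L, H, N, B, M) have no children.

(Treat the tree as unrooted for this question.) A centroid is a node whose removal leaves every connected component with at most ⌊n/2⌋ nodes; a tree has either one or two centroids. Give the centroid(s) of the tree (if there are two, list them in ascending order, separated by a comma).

D

Removing D splits the tree into components of sizes 3, 3, 2, 2, 2, 1; the largest is 3 ≤ ⌊14/2⌋ = 7.
Every other node leaves some component of size > 7, so the centroid is unique.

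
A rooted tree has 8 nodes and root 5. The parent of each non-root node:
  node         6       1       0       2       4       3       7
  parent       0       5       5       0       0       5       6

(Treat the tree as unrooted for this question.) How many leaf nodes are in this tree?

5

Exactly 5 nodes have a single neighbour: 1, 2, 3, 4, 7.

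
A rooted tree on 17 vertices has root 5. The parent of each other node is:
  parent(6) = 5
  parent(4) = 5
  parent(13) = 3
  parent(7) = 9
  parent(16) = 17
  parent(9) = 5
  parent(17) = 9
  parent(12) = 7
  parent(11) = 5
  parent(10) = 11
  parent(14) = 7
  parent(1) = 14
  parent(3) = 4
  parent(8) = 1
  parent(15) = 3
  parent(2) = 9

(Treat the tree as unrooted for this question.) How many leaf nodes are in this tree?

Degree-1 nodes: 2, 6, 8, 10, 12, 13, 15, 16 — 8 of them.

8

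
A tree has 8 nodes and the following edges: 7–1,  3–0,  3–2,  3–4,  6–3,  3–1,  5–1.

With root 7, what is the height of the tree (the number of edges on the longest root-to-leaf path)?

The longest root-to-leaf path is 7–1–3–4 (3 edges).

3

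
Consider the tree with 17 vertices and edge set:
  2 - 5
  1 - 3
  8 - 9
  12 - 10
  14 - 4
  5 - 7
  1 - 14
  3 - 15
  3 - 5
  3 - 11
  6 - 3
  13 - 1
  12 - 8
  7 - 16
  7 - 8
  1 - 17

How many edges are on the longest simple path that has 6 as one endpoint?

6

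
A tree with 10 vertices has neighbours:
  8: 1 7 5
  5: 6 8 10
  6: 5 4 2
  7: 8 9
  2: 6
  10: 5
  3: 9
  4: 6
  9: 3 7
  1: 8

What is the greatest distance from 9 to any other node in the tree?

5

The node farthest from 9 is 2 (4 also at distance 5), via 9-7-8-5-6-2 — 5 edges.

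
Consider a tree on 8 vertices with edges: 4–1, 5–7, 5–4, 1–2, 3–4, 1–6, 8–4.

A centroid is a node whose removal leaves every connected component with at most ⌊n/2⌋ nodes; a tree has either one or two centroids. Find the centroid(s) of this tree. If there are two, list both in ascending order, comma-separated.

Delete 4: the remaining components have sizes 3, 2, 1, 1. Max 3 ≤ 4, so 4 is a centroid.
Every other node leaves some component of size > 4, so the centroid is unique.

4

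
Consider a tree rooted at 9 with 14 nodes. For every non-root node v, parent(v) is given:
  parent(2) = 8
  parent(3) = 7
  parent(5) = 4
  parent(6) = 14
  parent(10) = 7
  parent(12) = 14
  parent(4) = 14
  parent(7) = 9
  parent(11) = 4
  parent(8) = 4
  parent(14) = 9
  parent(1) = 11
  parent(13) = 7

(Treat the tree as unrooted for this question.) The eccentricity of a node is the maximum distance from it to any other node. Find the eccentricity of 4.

A farthest node from 4 is 13 (3, 10 also at distance 4).
The path 4–14–9–7–13 has 4 edges.

4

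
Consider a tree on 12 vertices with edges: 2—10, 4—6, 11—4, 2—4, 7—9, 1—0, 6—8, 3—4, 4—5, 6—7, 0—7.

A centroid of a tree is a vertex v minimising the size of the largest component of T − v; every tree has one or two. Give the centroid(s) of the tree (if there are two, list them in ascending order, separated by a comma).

4, 6

Removing 4 splits the tree into components of sizes 6, 2, 1, 1, 1; the largest is 6 ≤ ⌊12/2⌋ = 6.
6 is adjacent to 4 and is also a centroid (the largest component after removing it is likewise 6).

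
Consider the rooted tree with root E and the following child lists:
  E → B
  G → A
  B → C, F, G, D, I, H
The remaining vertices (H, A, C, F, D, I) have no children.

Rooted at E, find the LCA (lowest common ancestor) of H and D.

B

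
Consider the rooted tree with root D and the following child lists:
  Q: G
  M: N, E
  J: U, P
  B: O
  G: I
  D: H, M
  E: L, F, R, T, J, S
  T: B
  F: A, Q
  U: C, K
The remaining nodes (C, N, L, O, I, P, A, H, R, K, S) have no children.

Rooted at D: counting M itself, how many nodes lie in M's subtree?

Descendants of M (including itself): M, E, N, F, L, J, R, S, T, Q, A, P, U, B, G, C, K, O, I. That's 19.

19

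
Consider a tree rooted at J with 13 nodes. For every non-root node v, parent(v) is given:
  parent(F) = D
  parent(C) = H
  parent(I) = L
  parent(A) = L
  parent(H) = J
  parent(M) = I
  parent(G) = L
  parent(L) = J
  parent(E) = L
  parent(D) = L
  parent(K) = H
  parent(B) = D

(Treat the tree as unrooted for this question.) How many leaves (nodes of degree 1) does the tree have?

Exactly 8 nodes have a single neighbour: A, B, C, E, F, G, K, M.

8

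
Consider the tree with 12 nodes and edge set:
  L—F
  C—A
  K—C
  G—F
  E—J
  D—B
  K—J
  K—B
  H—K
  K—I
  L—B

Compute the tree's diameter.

BFS from A reaches G last, at distance 6; BFS from G confirms no node is farther.
Path: A–C–K–B–L–F–G.

6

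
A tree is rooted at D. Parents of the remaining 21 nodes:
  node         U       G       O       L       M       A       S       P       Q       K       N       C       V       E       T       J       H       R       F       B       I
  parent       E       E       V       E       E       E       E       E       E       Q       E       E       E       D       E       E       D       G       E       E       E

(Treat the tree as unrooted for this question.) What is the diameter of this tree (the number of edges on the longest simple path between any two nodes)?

BFS from H reaches K last, at distance 4; BFS from K confirms no node is farther.
Path: H-D-E-Q-K.

4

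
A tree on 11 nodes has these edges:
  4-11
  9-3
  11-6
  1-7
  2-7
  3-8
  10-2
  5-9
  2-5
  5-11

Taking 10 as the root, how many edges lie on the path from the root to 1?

3

Climbing from 1 to the root: 1–7–2–10. That's 3 steps.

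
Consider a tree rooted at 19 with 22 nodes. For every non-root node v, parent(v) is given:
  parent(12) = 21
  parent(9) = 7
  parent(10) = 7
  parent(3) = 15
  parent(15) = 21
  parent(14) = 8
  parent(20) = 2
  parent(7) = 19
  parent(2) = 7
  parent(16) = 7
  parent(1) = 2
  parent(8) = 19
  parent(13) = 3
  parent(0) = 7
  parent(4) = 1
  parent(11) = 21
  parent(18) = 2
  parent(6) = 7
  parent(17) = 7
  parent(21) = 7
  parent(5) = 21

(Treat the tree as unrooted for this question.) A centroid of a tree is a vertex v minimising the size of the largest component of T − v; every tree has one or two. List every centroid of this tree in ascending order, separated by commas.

7

Removing 7 splits the tree into components of sizes 7, 5, 3, 1, 1, 1, 1, 1, 1; the largest is 7 ≤ ⌊22/2⌋ = 11.
Every other node leaves some component of size > 11, so the centroid is unique.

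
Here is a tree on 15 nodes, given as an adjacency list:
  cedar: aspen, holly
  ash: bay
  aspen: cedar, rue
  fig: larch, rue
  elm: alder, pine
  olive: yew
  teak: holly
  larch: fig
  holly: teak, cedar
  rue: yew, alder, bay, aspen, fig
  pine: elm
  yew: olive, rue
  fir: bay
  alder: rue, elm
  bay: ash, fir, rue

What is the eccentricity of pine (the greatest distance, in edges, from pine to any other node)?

7

A farthest node from pine is teak.
The path pine–elm–alder–rue–aspen–cedar–holly–teak has 7 edges.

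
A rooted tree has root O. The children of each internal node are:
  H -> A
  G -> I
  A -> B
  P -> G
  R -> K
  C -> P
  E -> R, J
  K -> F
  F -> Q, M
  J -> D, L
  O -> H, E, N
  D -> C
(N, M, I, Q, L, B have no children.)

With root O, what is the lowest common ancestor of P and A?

P's ancestor chain is P, C, D, J, E, O and A's is A, H, O; they first meet at O.

O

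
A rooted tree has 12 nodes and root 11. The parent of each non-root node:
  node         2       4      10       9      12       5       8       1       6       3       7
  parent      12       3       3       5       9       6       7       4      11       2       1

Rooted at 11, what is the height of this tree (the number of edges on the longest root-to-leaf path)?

10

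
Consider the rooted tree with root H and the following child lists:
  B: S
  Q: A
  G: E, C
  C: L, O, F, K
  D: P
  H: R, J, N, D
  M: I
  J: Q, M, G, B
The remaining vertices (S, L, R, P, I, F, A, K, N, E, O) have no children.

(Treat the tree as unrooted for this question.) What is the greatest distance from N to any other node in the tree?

A farthest node from N is L (O, K, F also at distance 5).
The path N-H-J-G-C-L has 5 edges.

5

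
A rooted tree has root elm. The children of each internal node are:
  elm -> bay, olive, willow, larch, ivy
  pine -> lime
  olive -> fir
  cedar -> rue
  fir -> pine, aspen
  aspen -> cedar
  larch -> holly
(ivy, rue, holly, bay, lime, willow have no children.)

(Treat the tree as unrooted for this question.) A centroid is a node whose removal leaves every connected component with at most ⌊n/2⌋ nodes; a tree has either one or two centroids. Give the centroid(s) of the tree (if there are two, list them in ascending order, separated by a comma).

olive

If olive is removed the pieces have sizes 6, 6, all ≤ ⌊13/2⌋ = 6.
Every other node leaves some component of size > 6, so the centroid is unique.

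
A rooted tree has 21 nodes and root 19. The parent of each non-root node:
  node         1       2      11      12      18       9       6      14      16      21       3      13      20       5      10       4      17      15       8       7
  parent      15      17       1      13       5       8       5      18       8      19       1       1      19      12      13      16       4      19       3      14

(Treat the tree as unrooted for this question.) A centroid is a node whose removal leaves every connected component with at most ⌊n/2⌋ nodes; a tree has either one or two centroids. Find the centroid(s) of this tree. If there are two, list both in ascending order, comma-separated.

1

If 1 is removed the pieces have sizes 8, 7, 4, 1, all ≤ ⌊21/2⌋ = 10.
No neighbour of 1 does as well, so 1 is the unique centroid.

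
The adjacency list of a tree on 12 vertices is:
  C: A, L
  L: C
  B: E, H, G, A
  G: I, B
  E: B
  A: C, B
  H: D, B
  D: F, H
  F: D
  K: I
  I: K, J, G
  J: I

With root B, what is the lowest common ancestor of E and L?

B

Ancestors of E (toward the root): E, B.
Ancestors of L: L, C, A, B.
The deepest node appearing in both lists is B.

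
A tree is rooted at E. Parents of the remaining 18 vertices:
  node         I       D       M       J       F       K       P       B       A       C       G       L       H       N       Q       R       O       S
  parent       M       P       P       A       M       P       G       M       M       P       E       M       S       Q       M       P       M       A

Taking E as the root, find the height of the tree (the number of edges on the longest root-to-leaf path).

6

H sits deepest: E → G → P → M → A → S → H — 6 edges from the root.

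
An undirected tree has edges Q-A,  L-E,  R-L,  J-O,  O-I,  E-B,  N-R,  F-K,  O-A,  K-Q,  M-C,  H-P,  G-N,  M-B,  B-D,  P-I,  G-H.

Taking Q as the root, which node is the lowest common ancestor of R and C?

R

Ancestors of R (toward the root): R, N, G, H, P, I, O, A, Q.
Ancestors of C: C, M, B, E, L, R, N, G, H, P, I, O, A, Q.
The deepest node appearing in both lists is R.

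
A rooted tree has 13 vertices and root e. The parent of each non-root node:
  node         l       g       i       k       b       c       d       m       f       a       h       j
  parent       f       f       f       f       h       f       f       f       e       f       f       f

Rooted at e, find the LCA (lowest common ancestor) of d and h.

f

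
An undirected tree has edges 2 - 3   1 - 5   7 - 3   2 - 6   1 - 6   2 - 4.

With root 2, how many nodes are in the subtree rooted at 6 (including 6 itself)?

3

6's subtree: {6, 1, 5}, size 3.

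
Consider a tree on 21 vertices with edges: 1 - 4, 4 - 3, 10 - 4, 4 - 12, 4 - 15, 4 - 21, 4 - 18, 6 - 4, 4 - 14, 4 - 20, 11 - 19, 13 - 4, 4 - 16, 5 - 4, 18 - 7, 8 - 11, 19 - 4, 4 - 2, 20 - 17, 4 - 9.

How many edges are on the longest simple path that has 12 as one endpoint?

The node farthest from 12 is 8, via 12-4-19-11-8 — 4 edges.

4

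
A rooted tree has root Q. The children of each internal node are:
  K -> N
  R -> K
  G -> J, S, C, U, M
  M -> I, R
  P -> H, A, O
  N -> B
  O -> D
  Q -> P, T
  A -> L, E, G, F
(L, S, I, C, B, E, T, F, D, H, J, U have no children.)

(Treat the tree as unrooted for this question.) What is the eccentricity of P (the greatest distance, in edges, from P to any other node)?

7

Distances from P peak at 7, attained at B.
P-A-G-M-R-K-N-B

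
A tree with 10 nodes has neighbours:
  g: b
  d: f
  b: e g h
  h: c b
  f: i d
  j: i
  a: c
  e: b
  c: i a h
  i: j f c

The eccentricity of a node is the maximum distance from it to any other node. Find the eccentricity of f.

5

A farthest node from f is e (g also at distance 5).
The path f-i-c-h-b-e has 5 edges.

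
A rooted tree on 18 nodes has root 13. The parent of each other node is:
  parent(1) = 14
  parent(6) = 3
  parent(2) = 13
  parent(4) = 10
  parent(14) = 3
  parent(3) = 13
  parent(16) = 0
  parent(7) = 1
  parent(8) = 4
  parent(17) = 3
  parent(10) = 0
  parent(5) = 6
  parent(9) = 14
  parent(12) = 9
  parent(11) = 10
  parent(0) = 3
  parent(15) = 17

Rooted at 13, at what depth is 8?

5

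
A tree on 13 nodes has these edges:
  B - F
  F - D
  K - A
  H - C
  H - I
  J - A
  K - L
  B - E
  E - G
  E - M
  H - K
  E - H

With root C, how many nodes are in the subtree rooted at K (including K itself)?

4

K's subtree: {K, L, A, J}, size 4.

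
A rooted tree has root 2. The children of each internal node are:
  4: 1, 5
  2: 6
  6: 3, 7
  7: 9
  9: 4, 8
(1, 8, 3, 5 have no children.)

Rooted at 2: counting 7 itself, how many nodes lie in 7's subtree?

6

7's subtree: {7, 9, 8, 4, 1, 5}, size 6.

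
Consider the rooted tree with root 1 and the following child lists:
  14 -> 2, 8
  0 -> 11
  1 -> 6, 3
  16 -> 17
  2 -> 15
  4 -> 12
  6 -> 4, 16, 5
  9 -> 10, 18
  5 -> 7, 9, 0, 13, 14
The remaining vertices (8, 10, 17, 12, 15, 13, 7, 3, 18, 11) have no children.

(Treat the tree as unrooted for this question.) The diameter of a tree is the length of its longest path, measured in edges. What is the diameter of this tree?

BFS from 12 reaches 15 last, at distance 6; BFS from 15 confirms no node is farther.
Path: 12 - 4 - 6 - 5 - 14 - 2 - 15.

6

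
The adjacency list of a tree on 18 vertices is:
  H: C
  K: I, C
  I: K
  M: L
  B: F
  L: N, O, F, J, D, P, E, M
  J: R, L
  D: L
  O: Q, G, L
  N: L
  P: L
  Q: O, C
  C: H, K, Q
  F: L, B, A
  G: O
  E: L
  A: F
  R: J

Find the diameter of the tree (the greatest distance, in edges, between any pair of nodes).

7

A longest path is I-K-C-Q-O-L-F-A, with 7 edges.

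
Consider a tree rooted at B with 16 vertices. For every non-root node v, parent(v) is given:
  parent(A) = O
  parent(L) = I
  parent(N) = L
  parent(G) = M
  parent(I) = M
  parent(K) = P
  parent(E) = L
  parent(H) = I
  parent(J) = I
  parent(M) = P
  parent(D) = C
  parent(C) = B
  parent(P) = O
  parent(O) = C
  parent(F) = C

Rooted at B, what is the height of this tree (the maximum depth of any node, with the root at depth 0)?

7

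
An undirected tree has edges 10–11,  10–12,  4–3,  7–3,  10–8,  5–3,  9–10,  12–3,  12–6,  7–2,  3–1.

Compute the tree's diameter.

5

A longest path is 9 - 10 - 12 - 3 - 7 - 2, with 5 edges.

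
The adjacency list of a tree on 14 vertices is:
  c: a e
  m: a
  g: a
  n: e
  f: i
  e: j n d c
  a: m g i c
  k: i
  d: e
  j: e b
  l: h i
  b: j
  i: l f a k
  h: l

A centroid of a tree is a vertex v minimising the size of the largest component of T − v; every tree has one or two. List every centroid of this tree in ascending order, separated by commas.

Removing a splits the tree into components of sizes 6, 5, 1, 1; the largest is 6 ≤ ⌊14/2⌋ = 7.
No neighbour of a does as well, so a is the unique centroid.

a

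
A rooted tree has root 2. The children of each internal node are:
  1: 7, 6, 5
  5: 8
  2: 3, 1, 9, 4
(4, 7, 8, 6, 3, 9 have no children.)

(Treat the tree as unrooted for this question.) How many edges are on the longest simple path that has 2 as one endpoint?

A farthest node from 2 is 8.
The path 2–1–5–8 has 3 edges.

3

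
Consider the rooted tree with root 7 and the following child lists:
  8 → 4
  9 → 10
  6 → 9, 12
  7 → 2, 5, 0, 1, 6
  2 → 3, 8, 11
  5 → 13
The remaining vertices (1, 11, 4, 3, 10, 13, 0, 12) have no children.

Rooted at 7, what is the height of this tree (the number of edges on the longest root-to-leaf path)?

3

4 sits deepest: 7 → 2 → 8 → 4 — 3 edges from the root.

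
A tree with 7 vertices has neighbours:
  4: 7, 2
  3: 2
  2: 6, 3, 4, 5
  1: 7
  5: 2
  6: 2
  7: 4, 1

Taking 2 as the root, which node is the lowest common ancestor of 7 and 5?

2

Ancestors of 7 (toward the root): 7, 4, 2.
Ancestors of 5: 5, 2.
The deepest node appearing in both lists is 2.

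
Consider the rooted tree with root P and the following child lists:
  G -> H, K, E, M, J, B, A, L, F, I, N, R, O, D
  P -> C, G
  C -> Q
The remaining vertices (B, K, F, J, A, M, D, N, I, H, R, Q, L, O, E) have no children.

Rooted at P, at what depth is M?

2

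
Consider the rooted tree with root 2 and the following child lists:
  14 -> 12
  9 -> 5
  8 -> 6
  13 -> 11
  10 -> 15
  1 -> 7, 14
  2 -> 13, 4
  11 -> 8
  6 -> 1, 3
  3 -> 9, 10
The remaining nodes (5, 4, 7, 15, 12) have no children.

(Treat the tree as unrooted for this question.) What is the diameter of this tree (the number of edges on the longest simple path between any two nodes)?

8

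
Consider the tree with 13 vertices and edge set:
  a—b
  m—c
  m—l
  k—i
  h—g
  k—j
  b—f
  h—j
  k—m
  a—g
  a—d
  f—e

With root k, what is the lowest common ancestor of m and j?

k

Ancestors of m (toward the root): m, k.
Ancestors of j: j, k.
The deepest node appearing in both lists is k.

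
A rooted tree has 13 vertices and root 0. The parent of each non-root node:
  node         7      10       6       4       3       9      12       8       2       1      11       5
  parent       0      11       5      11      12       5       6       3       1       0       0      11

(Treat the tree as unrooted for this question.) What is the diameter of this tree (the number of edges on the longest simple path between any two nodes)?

A longest path is 2 – 1 – 0 – 11 – 5 – 6 – 12 – 3 – 8, with 8 edges.

8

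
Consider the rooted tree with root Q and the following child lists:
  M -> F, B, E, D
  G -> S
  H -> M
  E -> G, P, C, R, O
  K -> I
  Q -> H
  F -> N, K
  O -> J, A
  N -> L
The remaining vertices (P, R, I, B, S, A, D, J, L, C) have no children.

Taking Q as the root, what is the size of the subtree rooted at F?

The subtree rooted at F contains: F, N, K, L, I — 5 nodes.

5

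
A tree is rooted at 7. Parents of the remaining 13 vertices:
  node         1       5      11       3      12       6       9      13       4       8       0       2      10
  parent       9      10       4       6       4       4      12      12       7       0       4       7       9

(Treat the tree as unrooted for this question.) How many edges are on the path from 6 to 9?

3

6 - 4 - 12 - 9: 3 edges.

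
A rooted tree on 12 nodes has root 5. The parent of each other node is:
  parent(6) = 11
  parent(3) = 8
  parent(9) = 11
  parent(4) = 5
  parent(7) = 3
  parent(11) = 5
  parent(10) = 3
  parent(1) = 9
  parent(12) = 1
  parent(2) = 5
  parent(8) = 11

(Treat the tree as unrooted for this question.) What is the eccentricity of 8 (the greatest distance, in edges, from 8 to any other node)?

4

Distances from 8 peak at 4, attained at 12.
8-11-9-1-12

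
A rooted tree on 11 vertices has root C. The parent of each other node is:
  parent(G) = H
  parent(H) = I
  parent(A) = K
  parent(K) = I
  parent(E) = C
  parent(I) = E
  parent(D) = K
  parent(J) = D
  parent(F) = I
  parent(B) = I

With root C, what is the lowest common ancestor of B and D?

I

Ancestors of B (toward the root): B, I, E, C.
Ancestors of D: D, K, I, E, C.
The deepest node appearing in both lists is I.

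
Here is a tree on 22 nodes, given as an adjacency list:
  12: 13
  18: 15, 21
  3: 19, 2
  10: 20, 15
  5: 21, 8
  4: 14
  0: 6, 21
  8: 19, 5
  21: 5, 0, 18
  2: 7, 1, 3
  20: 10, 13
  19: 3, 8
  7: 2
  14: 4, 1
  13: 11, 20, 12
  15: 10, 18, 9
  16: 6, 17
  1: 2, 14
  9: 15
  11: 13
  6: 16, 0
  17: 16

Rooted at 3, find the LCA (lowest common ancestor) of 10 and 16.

10's ancestor chain is 10, 15, 18, 21, 5, 8, 19, 3 and 16's is 16, 6, 0, 21, 5, 8, 19, 3; they first meet at 21.

21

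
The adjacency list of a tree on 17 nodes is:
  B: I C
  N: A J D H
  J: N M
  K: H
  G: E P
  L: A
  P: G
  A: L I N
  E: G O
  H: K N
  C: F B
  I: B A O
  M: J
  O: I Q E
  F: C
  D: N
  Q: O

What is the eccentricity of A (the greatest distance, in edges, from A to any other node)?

5

A farthest node from A is P.
The path A – I – O – E – G – P has 5 edges.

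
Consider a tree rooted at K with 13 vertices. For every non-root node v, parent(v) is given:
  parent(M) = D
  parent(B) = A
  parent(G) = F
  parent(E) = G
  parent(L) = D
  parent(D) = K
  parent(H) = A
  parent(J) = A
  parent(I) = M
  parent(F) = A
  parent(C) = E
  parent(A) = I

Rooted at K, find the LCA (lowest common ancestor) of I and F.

I

I's ancestor chain is I, M, D, K and F's is F, A, I, M, D, K; they first meet at I.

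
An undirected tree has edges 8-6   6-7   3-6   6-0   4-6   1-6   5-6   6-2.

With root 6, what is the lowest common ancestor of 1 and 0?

6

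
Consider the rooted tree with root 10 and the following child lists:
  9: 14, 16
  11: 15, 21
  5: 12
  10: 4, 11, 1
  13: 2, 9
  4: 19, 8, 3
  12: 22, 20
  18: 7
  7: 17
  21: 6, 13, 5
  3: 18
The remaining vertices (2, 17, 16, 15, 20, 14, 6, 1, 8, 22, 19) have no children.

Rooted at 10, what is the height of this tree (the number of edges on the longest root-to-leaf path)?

5

The longest root-to-leaf path is 10–11–21–5–12–22 (5 edges).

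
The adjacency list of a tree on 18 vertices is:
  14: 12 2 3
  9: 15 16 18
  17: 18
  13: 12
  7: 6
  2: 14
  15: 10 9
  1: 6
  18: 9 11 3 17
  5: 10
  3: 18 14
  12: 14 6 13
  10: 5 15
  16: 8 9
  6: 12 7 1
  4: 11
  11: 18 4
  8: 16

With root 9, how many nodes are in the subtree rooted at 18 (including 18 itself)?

Descendants of 18 (including itself): 18, 11, 3, 17, 4, 14, 2, 12, 13, 6, 1, 7. That's 12.

12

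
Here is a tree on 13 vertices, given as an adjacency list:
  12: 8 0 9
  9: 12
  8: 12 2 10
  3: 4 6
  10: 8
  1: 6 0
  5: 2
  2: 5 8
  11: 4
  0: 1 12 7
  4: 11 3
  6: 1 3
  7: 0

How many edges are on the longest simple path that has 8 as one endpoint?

A farthest node from 8 is 11.
The path 8–12–0–1–6–3–4–11 has 7 edges.

7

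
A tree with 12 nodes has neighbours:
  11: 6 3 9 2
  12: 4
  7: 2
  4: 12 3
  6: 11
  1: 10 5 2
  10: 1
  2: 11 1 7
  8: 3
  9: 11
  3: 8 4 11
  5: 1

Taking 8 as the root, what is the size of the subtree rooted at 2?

5

2's subtree: {2, 1, 7, 10, 5}, size 5.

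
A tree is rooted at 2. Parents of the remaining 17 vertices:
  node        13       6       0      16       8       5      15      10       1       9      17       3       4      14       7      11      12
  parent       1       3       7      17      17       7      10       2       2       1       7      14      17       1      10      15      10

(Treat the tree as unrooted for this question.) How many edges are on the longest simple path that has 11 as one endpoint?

The node farthest from 11 is 6, via 11 – 15 – 10 – 2 – 1 – 14 – 3 – 6 — 7 edges.

7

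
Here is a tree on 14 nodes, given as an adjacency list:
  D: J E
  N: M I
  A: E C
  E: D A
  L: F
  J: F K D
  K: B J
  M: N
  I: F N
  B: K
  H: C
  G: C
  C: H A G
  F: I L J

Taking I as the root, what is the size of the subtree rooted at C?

3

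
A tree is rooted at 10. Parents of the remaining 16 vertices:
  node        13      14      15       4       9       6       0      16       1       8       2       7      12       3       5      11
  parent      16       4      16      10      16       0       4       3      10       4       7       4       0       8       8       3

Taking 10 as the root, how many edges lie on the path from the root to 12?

3

10 → 4 → 0 → 12 — 3 edges.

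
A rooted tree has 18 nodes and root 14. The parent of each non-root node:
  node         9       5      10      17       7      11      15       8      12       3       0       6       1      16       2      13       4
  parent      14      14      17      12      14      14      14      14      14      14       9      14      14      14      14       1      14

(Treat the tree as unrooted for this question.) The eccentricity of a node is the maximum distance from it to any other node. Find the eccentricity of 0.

5

The node farthest from 0 is 10, via 0–9–14–12–17–10 — 5 edges.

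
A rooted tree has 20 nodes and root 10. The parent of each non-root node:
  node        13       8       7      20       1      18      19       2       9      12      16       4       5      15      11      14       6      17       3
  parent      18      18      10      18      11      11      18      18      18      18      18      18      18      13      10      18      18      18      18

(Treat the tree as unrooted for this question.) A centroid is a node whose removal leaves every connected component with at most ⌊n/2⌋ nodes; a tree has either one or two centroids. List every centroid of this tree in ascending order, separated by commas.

18

Delete 18: the remaining components have sizes 4, 2, 1, 1, 1, 1, 1, 1, 1, 1, 1, 1, 1, 1, 1. Max 4 ≤ 10, so 18 is a centroid.
No neighbour of 18 does as well, so 18 is the unique centroid.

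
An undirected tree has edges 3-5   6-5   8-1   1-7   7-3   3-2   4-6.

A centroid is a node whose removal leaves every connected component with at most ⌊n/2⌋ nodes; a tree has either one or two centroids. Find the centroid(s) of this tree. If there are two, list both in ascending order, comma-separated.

3

Removing 3 splits the tree into components of sizes 3, 3, 1; the largest is 3 ≤ ⌊8/2⌋ = 4.
Every other node leaves some component of size > 4, so the centroid is unique.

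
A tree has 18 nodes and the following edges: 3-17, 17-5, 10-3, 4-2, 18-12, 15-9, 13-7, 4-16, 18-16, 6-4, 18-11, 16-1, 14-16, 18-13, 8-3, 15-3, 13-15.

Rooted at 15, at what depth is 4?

Path from 15 to 4: 15–13–18–16–4, which has 4 edges.

4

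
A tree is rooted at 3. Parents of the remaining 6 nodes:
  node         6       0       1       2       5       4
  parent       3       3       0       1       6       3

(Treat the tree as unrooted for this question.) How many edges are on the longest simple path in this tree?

A longest path is 2 - 1 - 0 - 3 - 6 - 5, with 5 edges.

5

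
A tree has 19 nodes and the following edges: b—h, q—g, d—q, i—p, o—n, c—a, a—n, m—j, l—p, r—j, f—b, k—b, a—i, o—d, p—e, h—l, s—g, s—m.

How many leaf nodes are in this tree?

Degree-1 nodes: c, e, f, k, r — 5 of them.

5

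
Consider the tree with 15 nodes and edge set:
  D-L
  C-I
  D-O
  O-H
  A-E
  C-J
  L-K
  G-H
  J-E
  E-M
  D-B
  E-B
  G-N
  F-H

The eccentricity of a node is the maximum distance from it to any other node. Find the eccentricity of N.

Distances from N peak at 9, attained at I.
N-G-H-O-D-B-E-J-C-I

9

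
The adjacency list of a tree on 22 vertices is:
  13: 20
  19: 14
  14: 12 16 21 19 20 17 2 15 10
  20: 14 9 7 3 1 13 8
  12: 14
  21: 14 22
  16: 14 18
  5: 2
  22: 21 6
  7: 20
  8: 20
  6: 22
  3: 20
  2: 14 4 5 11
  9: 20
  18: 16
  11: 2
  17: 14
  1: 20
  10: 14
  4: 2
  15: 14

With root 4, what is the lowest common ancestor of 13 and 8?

Path 13→root: 13 20 14 2 4; path 8→root: 8 20 14 2 4.
First common node: 20.

20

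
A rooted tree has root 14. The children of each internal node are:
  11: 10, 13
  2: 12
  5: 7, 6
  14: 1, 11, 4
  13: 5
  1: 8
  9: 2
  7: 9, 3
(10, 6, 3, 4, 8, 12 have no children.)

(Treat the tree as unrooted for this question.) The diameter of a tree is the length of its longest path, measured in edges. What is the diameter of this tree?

9

Starting from 12, a farthest node is 8 at distance 9.
One longest path: 12 – 2 – 9 – 7 – 5 – 13 – 11 – 14 – 1 – 8.
So the diameter is 9.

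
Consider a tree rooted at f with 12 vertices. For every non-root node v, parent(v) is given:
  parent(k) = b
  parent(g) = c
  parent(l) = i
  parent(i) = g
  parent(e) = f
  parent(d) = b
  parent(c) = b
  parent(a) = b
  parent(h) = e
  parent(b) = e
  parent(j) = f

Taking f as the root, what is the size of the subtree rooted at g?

g's subtree: {g, i, l}, size 3.

3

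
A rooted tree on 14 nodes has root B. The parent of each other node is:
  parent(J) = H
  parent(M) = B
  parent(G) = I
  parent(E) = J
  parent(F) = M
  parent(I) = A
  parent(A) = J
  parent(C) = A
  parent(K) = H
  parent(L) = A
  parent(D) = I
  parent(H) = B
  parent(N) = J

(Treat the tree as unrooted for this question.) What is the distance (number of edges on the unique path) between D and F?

Walking from D: D–I–A–J–H–B–M–F. Length 7.

7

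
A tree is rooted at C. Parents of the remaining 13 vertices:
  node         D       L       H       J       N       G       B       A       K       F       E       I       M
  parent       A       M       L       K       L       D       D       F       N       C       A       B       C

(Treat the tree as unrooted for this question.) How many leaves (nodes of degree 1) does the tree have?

Exactly 5 nodes have a single neighbour: E, G, H, I, J.

5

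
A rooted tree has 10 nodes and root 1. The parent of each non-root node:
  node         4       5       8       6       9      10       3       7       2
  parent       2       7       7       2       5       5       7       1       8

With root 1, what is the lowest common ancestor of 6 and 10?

7

Ancestors of 6 (toward the root): 6, 2, 8, 7, 1.
Ancestors of 10: 10, 5, 7, 1.
The deepest node appearing in both lists is 7.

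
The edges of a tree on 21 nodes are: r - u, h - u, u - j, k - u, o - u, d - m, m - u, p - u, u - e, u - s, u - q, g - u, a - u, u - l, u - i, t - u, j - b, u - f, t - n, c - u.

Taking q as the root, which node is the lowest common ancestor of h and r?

u

Path h→root: h u q; path r→root: r u q.
First common node: u.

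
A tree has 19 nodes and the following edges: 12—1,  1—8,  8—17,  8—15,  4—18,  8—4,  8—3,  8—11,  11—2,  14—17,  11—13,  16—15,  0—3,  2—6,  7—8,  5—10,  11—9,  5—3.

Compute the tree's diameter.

A longest path is 10–5–3–8–11–2–6, with 6 edges.

6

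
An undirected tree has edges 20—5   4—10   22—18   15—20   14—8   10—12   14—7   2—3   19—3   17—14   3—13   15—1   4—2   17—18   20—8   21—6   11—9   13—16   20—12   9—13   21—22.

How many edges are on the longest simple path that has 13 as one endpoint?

13

The node farthest from 13 is 6, via 13–3–2–4–10–12–20–8–14–17–18–22–21–6 — 13 edges.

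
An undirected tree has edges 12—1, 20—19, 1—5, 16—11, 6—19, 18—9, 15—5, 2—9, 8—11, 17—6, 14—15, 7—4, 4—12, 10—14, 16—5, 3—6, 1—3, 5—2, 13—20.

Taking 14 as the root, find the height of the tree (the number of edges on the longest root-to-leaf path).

8

The longest root-to-leaf path is 14-15-5-1-3-6-19-20-13 (8 edges).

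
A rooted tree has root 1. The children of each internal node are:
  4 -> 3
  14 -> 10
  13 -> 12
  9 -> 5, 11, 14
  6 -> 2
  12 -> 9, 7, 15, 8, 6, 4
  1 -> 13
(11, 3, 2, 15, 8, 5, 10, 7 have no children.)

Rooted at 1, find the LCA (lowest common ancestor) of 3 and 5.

12

Path 3→root: 3 4 12 13 1; path 5→root: 5 9 12 13 1.
First common node: 12.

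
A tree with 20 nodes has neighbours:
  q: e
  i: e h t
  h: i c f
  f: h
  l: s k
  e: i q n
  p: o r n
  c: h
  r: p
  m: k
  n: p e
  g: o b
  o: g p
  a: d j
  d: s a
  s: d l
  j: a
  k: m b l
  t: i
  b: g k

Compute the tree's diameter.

14

A longest path is j - a - d - s - l - k - b - g - o - p - n - e - i - h - c, with 14 edges.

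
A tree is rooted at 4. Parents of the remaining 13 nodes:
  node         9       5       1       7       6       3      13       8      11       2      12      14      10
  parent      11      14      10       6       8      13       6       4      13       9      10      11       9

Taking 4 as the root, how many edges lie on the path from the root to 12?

Climbing from 12 to the root: 12–10–9–11–13–6–8–4. That's 7 steps.

7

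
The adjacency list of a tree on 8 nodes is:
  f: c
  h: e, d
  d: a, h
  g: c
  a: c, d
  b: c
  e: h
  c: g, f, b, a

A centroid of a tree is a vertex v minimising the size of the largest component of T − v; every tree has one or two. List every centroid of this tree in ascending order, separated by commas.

a, c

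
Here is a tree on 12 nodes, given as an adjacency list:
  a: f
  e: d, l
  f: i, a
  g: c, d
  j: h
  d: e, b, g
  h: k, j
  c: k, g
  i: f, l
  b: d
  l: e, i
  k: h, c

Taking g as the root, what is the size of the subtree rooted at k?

3

The subtree rooted at k contains: k, h, j — 3 nodes.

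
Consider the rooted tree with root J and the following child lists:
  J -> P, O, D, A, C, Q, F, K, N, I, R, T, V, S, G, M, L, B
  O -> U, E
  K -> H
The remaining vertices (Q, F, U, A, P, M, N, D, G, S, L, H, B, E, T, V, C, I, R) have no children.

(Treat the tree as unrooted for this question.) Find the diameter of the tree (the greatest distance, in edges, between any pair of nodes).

4

A longest path is E-O-J-K-H, with 4 edges.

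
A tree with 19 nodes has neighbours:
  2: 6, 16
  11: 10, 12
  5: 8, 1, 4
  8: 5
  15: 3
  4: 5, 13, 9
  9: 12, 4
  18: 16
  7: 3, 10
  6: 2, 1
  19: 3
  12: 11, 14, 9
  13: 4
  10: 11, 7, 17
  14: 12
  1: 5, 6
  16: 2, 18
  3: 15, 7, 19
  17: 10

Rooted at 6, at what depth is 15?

10

Climbing from 15 to the root: 15–3–7–10–11–12–9–4–5–1–6. That's 10 steps.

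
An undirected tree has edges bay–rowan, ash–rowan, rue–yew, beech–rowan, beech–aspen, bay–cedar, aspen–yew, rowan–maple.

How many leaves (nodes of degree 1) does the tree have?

4

Exactly 4 nodes have a single neighbour: ash, cedar, maple, rue.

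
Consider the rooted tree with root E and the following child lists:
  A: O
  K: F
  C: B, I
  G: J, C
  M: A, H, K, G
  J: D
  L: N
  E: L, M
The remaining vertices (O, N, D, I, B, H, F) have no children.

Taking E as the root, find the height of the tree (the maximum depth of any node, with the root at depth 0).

A deepest node is I, reached by E-M-G-C-I.
That path has 4 edges, so the height is 4.

4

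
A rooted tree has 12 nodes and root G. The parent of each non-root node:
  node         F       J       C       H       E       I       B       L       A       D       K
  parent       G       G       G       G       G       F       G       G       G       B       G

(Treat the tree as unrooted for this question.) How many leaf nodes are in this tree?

9

The leaves are A, C, D, E, H, I, J, K, L.
That is 9 leaves.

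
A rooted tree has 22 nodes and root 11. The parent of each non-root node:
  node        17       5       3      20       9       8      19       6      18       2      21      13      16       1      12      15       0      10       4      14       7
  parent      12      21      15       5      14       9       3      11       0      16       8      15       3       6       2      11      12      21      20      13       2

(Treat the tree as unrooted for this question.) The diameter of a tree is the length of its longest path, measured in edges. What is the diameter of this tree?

14

A longest path is 4 – 20 – 5 – 21 – 8 – 9 – 14 – 13 – 15 – 3 – 16 – 2 – 12 – 0 – 18, with 14 edges.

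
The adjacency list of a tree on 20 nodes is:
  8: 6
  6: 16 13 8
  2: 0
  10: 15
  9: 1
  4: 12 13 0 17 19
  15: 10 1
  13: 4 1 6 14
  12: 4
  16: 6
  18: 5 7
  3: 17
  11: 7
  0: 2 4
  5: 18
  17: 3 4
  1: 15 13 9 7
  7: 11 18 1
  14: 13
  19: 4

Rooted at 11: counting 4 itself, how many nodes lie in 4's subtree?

7

Descendants of 4 (including itself): 4, 17, 12, 19, 0, 3, 2. That's 7.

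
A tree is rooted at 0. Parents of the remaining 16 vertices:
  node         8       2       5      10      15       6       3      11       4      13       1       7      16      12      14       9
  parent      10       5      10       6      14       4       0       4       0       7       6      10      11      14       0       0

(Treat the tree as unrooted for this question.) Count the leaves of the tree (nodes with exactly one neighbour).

Degree-1 nodes: 1, 2, 3, 8, 9, 12, 13, 15, 16 — 9 of them.

9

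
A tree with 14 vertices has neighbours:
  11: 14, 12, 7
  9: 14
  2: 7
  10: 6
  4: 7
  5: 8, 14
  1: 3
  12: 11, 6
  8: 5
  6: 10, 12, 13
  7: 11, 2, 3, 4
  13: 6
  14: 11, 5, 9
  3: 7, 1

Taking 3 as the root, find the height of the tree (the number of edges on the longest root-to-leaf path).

5

13 sits deepest: 3–7–11–12–6–13 — 5 edges from the root.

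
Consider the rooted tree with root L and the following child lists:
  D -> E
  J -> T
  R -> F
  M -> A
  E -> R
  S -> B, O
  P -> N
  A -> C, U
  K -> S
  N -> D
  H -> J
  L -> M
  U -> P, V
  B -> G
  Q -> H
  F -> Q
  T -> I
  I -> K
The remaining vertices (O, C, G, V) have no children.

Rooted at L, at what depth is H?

11

Climbing from H to the root: H–Q–F–R–E–D–N–P–U–A–M–L. That's 11 steps.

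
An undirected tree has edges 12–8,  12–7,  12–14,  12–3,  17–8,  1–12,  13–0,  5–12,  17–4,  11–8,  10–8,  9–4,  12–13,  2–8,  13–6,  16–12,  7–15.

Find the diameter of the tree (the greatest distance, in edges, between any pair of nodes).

6

BFS from 0 reaches 9 last, at distance 6; BFS from 9 confirms no node is farther.
Path: 0 – 13 – 12 – 8 – 17 – 4 – 9.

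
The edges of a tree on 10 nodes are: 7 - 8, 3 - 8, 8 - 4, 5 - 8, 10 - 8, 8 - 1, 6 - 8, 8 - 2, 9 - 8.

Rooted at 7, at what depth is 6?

2

7 → 8 → 6 — 2 edges.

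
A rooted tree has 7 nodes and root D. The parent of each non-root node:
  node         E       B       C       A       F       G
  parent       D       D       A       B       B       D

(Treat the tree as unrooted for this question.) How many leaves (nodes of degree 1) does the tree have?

4

Degree-1 nodes: C, E, F, G — 4 of them.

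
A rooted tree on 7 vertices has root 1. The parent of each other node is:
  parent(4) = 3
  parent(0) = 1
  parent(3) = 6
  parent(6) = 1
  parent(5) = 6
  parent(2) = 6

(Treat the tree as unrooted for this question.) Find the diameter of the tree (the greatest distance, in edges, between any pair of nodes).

A longest path is 0-1-6-3-4, with 4 edges.

4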